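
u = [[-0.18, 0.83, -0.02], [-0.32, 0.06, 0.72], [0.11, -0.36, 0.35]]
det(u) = 0.106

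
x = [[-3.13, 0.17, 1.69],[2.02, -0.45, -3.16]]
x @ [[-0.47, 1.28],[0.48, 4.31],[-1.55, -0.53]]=[[-1.07, -4.17], [3.73, 2.32]]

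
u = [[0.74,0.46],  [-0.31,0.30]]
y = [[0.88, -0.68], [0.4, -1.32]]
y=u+[[0.14, -1.14], [0.71, -1.62]]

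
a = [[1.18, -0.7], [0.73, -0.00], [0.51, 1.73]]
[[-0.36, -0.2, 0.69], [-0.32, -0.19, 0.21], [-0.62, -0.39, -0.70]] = a @ [[-0.44, -0.26, 0.29], [-0.23, -0.15, -0.49]]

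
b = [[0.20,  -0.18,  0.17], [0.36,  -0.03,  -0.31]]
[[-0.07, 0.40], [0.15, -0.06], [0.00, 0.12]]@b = [[0.13, 0.00, -0.14], [0.01, -0.03, 0.04], [0.04, -0.0, -0.04]]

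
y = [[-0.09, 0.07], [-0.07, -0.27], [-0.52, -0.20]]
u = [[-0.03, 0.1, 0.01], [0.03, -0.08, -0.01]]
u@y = [[-0.01, -0.03], [0.01, 0.03]]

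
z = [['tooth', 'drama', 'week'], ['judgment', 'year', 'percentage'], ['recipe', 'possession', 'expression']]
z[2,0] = 'recipe'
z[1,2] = 'percentage'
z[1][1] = 'year'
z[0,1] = 'drama'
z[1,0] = 'judgment'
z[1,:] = ['judgment', 'year', 'percentage']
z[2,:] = ['recipe', 'possession', 'expression']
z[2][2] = 'expression'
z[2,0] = 'recipe'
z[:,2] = ['week', 'percentage', 'expression']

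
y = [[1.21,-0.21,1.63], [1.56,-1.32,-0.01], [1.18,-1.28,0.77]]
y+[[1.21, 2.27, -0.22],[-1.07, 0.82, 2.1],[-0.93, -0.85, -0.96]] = [[2.42, 2.06, 1.41], [0.49, -0.50, 2.09], [0.25, -2.13, -0.19]]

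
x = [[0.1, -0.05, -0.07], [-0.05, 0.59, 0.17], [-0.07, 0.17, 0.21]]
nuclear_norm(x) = 0.90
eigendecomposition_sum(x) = [[0.01, -0.08, -0.03], [-0.08, 0.57, 0.22], [-0.03, 0.22, 0.09]] + [[0.05, -0.00, 0.03], [-0.0, 0.00, -0.0], [0.03, -0.00, 0.02]] + [[0.04, 0.03, -0.07], [0.03, 0.02, -0.05], [-0.07, -0.05, 0.11]]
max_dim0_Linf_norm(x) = 0.59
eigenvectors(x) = [[-0.13, 0.86, -0.5], [0.92, -0.08, -0.38], [0.36, 0.51, 0.78]]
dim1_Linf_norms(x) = [0.1, 0.59, 0.21]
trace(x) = 0.90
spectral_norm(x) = 0.66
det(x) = 0.01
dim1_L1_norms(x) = [0.22, 0.81, 0.45]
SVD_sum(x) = [[0.01, -0.08, -0.03], [-0.08, 0.57, 0.22], [-0.03, 0.22, 0.09]] + [[0.04, 0.03, -0.07], [0.03, 0.02, -0.05], [-0.07, -0.05, 0.11]] + [[0.05, -0.00, 0.03],  [-0.0, 0.0, -0.00],  [0.03, -0.00, 0.02]]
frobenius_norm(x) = 0.69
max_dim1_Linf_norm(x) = 0.59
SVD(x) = [[-0.13, -0.50, 0.86],  [0.92, -0.38, -0.08],  [0.36, 0.78, 0.51]] @ diag([0.6641322889689834, 0.17230073051910302, 0.0635669805119135]) @ [[-0.13, 0.92, 0.36], [-0.50, -0.38, 0.78], [0.86, -0.08, 0.51]]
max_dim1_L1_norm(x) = 0.81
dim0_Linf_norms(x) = [0.1, 0.59, 0.21]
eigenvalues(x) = [0.66, 0.06, 0.17]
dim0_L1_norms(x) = [0.22, 0.81, 0.45]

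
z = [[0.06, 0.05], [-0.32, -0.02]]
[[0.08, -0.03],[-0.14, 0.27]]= z @ [[0.35,-0.87], [1.19,0.39]]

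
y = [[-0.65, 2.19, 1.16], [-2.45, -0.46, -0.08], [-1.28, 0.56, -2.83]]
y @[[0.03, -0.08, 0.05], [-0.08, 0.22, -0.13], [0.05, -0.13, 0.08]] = [[-0.14, 0.38, -0.22],  [-0.04, 0.11, -0.07],  [-0.22, 0.59, -0.36]]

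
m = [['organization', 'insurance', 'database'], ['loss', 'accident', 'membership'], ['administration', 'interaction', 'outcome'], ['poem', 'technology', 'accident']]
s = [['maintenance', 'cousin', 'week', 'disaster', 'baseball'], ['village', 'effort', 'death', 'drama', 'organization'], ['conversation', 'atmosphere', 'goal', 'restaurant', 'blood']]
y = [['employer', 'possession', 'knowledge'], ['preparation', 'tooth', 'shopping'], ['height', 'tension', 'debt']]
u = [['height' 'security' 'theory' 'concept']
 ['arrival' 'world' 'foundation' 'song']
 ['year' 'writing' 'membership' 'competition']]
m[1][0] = 'loss'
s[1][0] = 'village'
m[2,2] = 'outcome'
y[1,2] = 'shopping'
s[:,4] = ['baseball', 'organization', 'blood']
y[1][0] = 'preparation'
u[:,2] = ['theory', 'foundation', 'membership']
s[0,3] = 'disaster'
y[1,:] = ['preparation', 'tooth', 'shopping']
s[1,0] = 'village'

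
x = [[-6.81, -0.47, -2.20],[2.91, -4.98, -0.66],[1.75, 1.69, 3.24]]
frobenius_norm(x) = 10.08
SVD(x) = [[-0.87,0.19,-0.45], [0.38,0.84,-0.38], [0.31,-0.50,-0.81]] @ diag([8.096817961005485, 5.76722771952547, 1.6546671379694358]) @ [[0.94, -0.12, 0.33], [0.04, -0.89, -0.45], [0.35, 0.44, -0.83]]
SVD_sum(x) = [[-6.6, 0.86, -2.31], [2.92, -0.38, 1.02], [2.34, -0.3, 0.82]] + [[0.05, -1.0, -0.51], [0.21, -4.33, -2.2], [-0.12, 2.58, 1.31]] + [[-0.26, -0.33, 0.62],[-0.22, -0.27, 0.52],[-0.46, -0.59, 1.11]]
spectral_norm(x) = 8.10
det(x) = 77.27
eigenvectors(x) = [[0.41, 0.01, -0.22], [-0.91, -0.98, -0.17], [0.09, 0.20, 0.96]]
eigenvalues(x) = [-6.23, -4.87, 2.55]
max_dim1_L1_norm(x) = 9.48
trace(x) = -8.55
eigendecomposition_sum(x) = [[-6.74, -0.38, -1.59], [14.92, 0.84, 3.52], [-1.42, -0.08, -0.33]] + [[0.09, 0.04, 0.03],[-11.89, -5.72, -3.69],[2.46, 1.18, 0.76]] + [[-0.16,-0.13,-0.64], [-0.12,-0.1,-0.49], [0.71,0.59,2.81]]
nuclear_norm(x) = 15.52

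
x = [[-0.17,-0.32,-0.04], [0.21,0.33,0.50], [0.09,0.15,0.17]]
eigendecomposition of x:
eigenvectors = [[-0.47, 0.95, 0.89], [0.82, -0.25, -0.45], [0.33, -0.19, -0.07]]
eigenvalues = [0.41, -0.08, -0.01]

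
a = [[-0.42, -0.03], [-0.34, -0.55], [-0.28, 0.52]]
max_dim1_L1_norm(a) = 0.89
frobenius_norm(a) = 0.97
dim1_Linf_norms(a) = [0.42, 0.55, 0.52]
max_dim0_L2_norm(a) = 0.76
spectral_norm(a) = 0.77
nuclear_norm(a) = 1.36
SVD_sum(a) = [[-0.03, -0.13], [-0.15, -0.6], [0.11, 0.42]] + [[-0.39, 0.10], [-0.19, 0.05], [-0.39, 0.10]]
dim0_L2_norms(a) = [0.61, 0.76]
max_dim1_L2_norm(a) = 0.65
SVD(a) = [[-0.17,0.67], [-0.8,0.33], [0.57,0.67]] @ diag([0.7663205944965404, 0.5974552254775825]) @ [[0.24,0.97], [-0.97,0.24]]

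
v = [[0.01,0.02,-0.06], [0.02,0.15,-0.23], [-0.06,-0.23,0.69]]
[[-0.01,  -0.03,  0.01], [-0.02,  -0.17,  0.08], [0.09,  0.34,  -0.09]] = v @ [[0.33, 0.08, -0.02], [0.07, -0.8, 0.69], [0.18, 0.24, 0.10]]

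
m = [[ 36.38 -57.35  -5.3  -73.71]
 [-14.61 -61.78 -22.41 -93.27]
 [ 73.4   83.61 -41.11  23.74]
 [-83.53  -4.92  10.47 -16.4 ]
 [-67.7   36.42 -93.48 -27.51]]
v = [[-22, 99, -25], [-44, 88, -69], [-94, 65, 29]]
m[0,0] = 36.38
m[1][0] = -14.61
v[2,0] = -94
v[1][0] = -44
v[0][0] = -22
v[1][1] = 88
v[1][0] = -44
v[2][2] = 29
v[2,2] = 29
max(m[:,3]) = 23.74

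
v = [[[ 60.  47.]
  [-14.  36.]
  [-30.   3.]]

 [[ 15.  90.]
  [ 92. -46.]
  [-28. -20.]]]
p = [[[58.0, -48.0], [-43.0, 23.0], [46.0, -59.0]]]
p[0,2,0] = 46.0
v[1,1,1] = -46.0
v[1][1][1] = -46.0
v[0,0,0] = 60.0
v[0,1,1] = 36.0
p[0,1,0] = -43.0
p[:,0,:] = [[58.0, -48.0]]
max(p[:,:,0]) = 58.0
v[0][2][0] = -30.0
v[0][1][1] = 36.0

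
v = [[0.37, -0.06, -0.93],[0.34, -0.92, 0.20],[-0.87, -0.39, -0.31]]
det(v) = 1.01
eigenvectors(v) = [[(0.82+0j), 0.05-0.40j, (0.05+0.4j)], [0.09+0.00j, -0.71+0.00j, -0.71-0.00j], [-0.57+0.00j, (-0.04-0.58j), -0.04+0.58j]]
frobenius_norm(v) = 1.74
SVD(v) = [[-0.71, 0.06, 0.70], [0.28, -0.89, 0.36], [0.65, 0.46, 0.61]] @ diag([1.0083239455618516, 1.0009104122624815, 0.9969760114622273]) @ [[-0.72, -0.47, 0.51],[-0.68, 0.63, -0.37],[-0.15, -0.62, -0.77]]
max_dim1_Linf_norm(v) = 0.93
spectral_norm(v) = 1.01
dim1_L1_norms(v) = [1.36, 1.46, 1.57]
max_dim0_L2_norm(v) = 1.0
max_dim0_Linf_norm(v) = 0.93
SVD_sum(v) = [[0.52, 0.33, -0.36], [-0.21, -0.13, 0.15], [-0.47, -0.3, 0.33]] + [[-0.04, 0.04, -0.02],[0.60, -0.56, 0.33],[-0.31, 0.29, -0.17]] + [[-0.10, -0.43, -0.54], [-0.05, -0.22, -0.28], [-0.09, -0.38, -0.47]]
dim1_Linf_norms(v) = [0.93, 0.92, 0.87]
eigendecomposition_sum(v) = [[(0.68-0j),0.07+0.00j,(-0.47+0j)], [(0.07-0j),0.01+0.00j,(-0.05+0j)], [-0.47+0.00j,(-0.05+0j),(0.32+0j)]] + [[-0.15+0.06j, -0.07-0.28j, (-0.23+0.04j)],[0.13+0.25j, (-0.46+0.18j), 0.12+0.39j],[-0.20+0.12j, -0.17-0.37j, (-0.32+0.12j)]] + [[(-0.15-0.06j), -0.07+0.28j, -0.23-0.04j], [0.13-0.25j, -0.46-0.18j, 0.12-0.39j], [(-0.2-0.12j), -0.17+0.37j, (-0.32-0.12j)]]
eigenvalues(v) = [(1.01+0j), (-0.93+0.36j), (-0.93-0.36j)]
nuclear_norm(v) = 3.01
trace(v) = -0.86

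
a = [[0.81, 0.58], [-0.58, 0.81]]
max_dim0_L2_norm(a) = 1.0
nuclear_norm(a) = 1.99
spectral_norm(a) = 1.00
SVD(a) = [[-0.81,0.58],[0.58,0.81]] @ diag([0.9962429422585638, 0.9962429422585638]) @ [[-1.00, -0.0], [0.0, 1.00]]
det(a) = 0.99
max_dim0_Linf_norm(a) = 0.81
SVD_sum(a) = [[0.81, 0.00], [-0.58, 0.0]] + [[0.00, 0.58], [0.00, 0.81]]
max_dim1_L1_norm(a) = 1.39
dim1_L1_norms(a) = [1.39, 1.39]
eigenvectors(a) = [[(0.71+0j), 0.71-0.00j], [0.71j, 0.00-0.71j]]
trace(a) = 1.62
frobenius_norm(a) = 1.41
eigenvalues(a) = [(0.81+0.58j), (0.81-0.58j)]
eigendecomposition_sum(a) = [[(0.4+0.29j), (0.29-0.4j)],[(-0.29+0.4j), (0.4+0.29j)]] + [[0.40-0.29j, 0.29+0.40j], [(-0.29-0.4j), (0.4-0.29j)]]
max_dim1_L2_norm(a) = 1.0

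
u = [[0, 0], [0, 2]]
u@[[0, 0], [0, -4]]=[[0, 0], [0, -8]]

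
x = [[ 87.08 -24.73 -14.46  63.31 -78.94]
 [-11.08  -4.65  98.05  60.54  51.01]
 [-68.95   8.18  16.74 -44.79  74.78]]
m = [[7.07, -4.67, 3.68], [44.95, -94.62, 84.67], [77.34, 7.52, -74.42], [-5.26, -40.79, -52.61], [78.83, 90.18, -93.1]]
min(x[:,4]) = -78.94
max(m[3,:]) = -5.26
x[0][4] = -78.94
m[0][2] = 3.68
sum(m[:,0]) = 202.93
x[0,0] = 87.08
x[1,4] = 51.01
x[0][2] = -14.46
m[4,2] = -93.1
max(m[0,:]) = 7.07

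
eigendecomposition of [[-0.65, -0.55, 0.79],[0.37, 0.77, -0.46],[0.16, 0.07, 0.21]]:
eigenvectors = [[0.94, -0.33, 0.40],[-0.31, -0.53, -0.92],[-0.16, -0.78, -0.0]]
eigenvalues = [-0.6, 0.33, 0.61]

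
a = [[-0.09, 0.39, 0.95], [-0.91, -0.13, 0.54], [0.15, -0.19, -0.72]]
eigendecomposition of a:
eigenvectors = [[0.11-0.35j, (0.11+0.35j), (0.18+0j)], [0.89+0.00j, (0.89-0j), -0.91+0.00j], [-0.23+0.16j, (-0.23-0.16j), 0.36+0.00j]]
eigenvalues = [(-0.39+0.46j), (-0.39-0.46j), (-0.16+0j)]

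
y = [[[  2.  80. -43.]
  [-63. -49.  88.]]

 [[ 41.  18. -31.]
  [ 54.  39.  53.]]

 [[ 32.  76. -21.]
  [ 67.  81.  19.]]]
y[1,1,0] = 54.0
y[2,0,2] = -21.0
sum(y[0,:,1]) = 31.0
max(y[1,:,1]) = 39.0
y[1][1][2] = 53.0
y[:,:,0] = [[2.0, -63.0], [41.0, 54.0], [32.0, 67.0]]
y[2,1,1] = 81.0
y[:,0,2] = [-43.0, -31.0, -21.0]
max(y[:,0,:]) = 80.0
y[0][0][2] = -43.0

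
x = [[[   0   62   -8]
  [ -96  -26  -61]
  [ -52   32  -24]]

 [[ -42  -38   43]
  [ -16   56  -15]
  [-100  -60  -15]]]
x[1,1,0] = -16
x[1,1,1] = 56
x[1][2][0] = -100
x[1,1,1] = 56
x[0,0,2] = -8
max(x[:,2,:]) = 32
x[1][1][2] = -15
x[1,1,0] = -16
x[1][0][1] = -38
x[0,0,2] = -8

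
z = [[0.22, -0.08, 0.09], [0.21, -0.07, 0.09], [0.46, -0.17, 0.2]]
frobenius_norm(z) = 0.63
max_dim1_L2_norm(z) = 0.53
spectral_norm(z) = 0.63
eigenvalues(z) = [0.33, 0.01, 0.01]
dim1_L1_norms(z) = [0.39, 0.37, 0.83]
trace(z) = 0.35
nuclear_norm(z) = 0.64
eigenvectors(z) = [[-0.39,  -0.49,  -0.05], [-0.39,  -0.49,  -0.81], [-0.84,  0.73,  -0.59]]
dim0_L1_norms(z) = [0.89, 0.32, 0.38]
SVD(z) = [[-0.40, -0.03, -0.92], [-0.38, -0.91, 0.19], [-0.84, 0.42, 0.35]] @ diag([0.63280040035628, 0.0065101606603756405, 0.004612062131830318]) @ [[-0.87, 0.32, -0.37], [-0.36, -0.93, 0.05], [-0.33, 0.18, 0.93]]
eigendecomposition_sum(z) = [[0.22, -0.08, 0.09], [0.22, -0.08, 0.09], [0.47, -0.18, 0.2]] + [[0.00, 0.0, -0.0], [0.00, 0.00, -0.00], [-0.0, -0.0, 0.0]] + [[-0.00, 0.0, 0.0], [-0.01, 0.01, 0.0], [-0.01, 0.01, 0.00]]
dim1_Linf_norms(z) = [0.22, 0.21, 0.46]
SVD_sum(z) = [[0.22, -0.08, 0.09], [0.21, -0.08, 0.09], [0.46, -0.17, 0.20]] + [[0.0, 0.00, -0.0], [0.00, 0.01, -0.0], [-0.0, -0.0, 0.00]] + [[0.0, -0.0, -0.0], [-0.00, 0.00, 0.0], [-0.00, 0.00, 0.0]]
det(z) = 0.00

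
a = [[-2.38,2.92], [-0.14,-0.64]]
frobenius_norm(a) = 3.82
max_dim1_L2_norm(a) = 3.77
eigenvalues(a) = [-2.1, -0.92]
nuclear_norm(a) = 4.30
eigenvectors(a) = [[-1.00, -0.89], [-0.10, -0.45]]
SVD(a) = [[-0.99, 0.11], [0.11, 0.99]] @ diag([3.7894681974544056, 0.5098340715190144]) @ [[0.62, -0.78], [-0.78, -0.62]]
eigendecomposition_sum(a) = [[-2.6, 5.20],[-0.25, 0.50]] + [[0.22, -2.28], [0.11, -1.14]]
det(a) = 1.93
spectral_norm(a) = 3.79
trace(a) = -3.02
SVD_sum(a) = [[-2.34, 2.95], [0.26, -0.33]] + [[-0.04, -0.03], [-0.4, -0.31]]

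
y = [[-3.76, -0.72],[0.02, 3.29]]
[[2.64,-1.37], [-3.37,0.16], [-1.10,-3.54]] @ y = [[-9.95, -6.41], [12.67, 2.95], [4.07, -10.85]]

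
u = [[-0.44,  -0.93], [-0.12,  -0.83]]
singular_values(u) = [1.31, 0.19]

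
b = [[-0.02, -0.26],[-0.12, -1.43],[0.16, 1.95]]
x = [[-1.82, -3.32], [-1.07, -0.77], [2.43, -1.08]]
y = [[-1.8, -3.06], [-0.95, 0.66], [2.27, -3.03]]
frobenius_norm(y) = 5.32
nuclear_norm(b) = 2.44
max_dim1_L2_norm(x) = 3.79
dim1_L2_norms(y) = [3.55, 1.16, 3.79]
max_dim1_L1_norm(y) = 5.3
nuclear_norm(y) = 7.39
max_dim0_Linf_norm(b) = 1.95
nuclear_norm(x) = 6.67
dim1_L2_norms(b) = [0.26, 1.44, 1.96]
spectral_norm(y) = 4.40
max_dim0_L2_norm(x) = 3.58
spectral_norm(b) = 2.44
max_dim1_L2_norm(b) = 1.96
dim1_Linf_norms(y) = [3.06, 0.95, 3.03]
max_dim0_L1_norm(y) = 6.75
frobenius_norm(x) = 4.81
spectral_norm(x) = 4.00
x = y + b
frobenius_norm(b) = 2.44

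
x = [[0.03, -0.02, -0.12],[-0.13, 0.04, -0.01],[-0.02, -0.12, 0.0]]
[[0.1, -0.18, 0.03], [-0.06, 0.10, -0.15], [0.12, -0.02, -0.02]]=x @ [[0.23,  -0.75,  1.12], [-1.03,  0.25,  0.02], [-0.64,  1.24,  0.03]]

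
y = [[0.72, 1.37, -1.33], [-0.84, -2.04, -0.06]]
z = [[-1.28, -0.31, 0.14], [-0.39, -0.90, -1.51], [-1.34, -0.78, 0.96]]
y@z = [[0.33, -0.42, -3.24],[1.95, 2.14, 2.91]]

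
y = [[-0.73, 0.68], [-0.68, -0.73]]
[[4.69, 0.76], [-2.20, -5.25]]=y @ [[-1.94,3.03], [4.82,4.37]]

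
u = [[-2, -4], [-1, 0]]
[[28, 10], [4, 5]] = u @ [[-4, -5], [-5, 0]]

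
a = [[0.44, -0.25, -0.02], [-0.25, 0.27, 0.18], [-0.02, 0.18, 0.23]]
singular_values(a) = [0.66, 0.28, 0.0]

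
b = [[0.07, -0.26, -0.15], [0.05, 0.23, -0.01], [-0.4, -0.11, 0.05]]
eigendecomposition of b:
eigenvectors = [[0.49+0.00j, (0.36+0.22j), 0.36-0.22j], [(-0.04+0j), (0.27-0.26j), (0.27+0.26j)], [(0.87+0j), -0.83+0.00j, -0.83-0.00j]]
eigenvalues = [(-0.17+0j), (0.26+0.07j), (0.26-0.07j)]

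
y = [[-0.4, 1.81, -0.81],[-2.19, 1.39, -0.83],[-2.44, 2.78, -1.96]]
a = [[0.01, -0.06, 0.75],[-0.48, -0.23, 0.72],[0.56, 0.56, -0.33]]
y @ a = [[-1.33, -0.85, 1.27], [-1.15, -0.65, -0.37], [-2.46, -1.59, 0.82]]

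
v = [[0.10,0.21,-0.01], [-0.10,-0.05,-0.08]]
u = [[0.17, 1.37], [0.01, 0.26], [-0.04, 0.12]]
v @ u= [[0.02,0.19],[-0.01,-0.16]]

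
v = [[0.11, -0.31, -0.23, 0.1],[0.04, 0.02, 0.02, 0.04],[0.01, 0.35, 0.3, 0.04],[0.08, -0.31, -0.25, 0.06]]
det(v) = 0.00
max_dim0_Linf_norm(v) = 0.35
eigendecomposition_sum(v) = [[0.06+0.06j, (-0.15+0.23j), (-0.12+0.2j), (0.05+0.08j)], [(0.02+0j), 0.01+0.06j, (0.01+0.05j), 0.02+0.01j], [(0.01-0.05j), (0.18-0.03j), 0.15-0.04j, (0.02-0.06j)], [0.04+0.06j, (-0.16+0.18j), -0.12+0.16j, 0.03+0.08j]] + [[(0.06-0.06j), (-0.15-0.23j), (-0.12-0.2j), 0.05-0.08j], [(0.02-0j), 0.01-0.06j, (0.01-0.05j), (0.02-0.01j)], [0.01+0.05j, (0.18+0.03j), 0.15+0.04j, 0.02+0.06j], [(0.04-0.06j), (-0.16-0.18j), -0.12-0.16j, (0.03-0.08j)]] + [[-0.00+0.00j, -0.00+0.00j, -0j, 0.00-0.00j],  [0.00-0.00j, 0j, (-0-0j), (-0+0j)],  [-0.00+0.00j, (-0-0j), 0j, -0j],  [0.00-0.00j, 0.00-0.00j, -0.00+0.00j, (-0+0j)]] + [[(-0-0j),  -0.00-0.00j,  0.00+0.00j,  0.00+0.00j], [0j,  -0j,  (-0+0j),  (-0-0j)], [-0.00-0.00j,  (-0+0j),  -0j,  0j], [0j,  0.00+0.00j,  -0.00-0.00j,  -0.00-0.00j]]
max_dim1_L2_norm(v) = 0.46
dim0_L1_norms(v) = [0.24, 0.99, 0.8, 0.24]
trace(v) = 0.49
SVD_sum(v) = [[0.05, -0.31, -0.25, 0.04], [-0.00, 0.01, 0.01, -0.0], [-0.06, 0.35, 0.28, -0.04], [0.06, -0.31, -0.25, 0.04]] + [[0.06,0.0,0.02,0.06], [0.04,0.0,0.01,0.04], [0.07,0.0,0.02,0.08], [0.02,0.00,0.01,0.03]] + [[-0.00, -0.00, 0.0, 0.0], [0.0, 0.0, -0.0, -0.00], [-0.0, -0.0, 0.0, 0.0], [0.00, 0.00, -0.00, -0.0]] + [[0.00, -0.00, 0.00, -0.00],  [0.0, -0.00, 0.00, -0.00],  [-0.00, 0.00, -0.0, 0.00],  [-0.0, 0.0, -0.00, 0.0]]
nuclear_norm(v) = 0.90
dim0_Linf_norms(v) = [0.11, 0.35, 0.3, 0.1]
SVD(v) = [[-0.55,-0.56,-0.57,-0.23], [0.03,-0.39,0.63,-0.67], [0.62,-0.69,-0.06,0.37], [-0.56,-0.23,0.53,0.60]] @ diag([0.7304688995967753, 0.15566102150392777, 0.009147325807513002, 0.0010768179053935384]) @ [[-0.13, 0.77, 0.62, -0.09], [-0.66, -0.04, -0.19, -0.73], [0.45, 0.56, -0.64, -0.27], [-0.59, 0.3, -0.41, 0.63]]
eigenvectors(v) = [[-0.67+0.00j, -0.67-0.00j, (-0.53+0.05j), -0.53-0.05j], [-0.12+0.10j, (-0.12-0.1j), 0.30+0.22j, (0.3-0.22j)], [0.30+0.32j, (0.3-0.32j), -0.41-0.27j, -0.41+0.27j], [(-0.57-0.08j), (-0.57+0.08j), (0.58+0j), (0.58-0j)]]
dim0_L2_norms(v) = [0.14, 0.56, 0.45, 0.13]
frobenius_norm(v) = 0.75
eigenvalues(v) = [(0.24+0.17j), (0.24-0.17j), 0j, -0j]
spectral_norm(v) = 0.73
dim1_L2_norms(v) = [0.41, 0.06, 0.46, 0.41]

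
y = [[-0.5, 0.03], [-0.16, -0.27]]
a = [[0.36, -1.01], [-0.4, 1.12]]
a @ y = [[-0.02, 0.28], [0.02, -0.31]]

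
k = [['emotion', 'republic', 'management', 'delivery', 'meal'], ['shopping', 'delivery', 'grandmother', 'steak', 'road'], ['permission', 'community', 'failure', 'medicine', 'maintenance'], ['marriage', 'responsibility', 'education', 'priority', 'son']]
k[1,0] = 'shopping'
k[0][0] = 'emotion'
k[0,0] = 'emotion'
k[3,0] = 'marriage'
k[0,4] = 'meal'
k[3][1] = 'responsibility'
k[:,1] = ['republic', 'delivery', 'community', 'responsibility']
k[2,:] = ['permission', 'community', 'failure', 'medicine', 'maintenance']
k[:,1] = ['republic', 'delivery', 'community', 'responsibility']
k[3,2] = 'education'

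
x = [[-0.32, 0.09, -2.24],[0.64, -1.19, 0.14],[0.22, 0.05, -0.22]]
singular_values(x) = [2.3, 1.32, 0.24]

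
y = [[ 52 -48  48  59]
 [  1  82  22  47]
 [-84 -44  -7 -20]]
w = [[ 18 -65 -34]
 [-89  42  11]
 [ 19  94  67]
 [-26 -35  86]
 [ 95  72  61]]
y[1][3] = 47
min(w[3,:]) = -35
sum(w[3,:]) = 25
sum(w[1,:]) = -36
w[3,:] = [-26, -35, 86]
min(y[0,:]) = -48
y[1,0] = 1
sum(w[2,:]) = 180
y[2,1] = -44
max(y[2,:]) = -7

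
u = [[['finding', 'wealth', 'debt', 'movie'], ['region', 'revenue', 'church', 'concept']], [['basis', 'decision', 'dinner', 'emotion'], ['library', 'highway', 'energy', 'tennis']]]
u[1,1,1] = 'highway'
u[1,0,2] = 'dinner'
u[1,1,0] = 'library'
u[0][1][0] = 'region'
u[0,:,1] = ['wealth', 'revenue']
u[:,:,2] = [['debt', 'church'], ['dinner', 'energy']]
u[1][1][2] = 'energy'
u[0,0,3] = 'movie'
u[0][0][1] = 'wealth'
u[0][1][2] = 'church'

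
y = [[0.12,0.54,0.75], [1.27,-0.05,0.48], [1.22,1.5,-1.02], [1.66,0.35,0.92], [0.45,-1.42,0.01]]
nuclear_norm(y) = 6.12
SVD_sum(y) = [[0.38, 0.24, 0.04], [0.9, 0.58, 0.09], [1.47, 0.94, 0.14], [1.39, 0.89, 0.13], [-0.33, -0.21, -0.03]] + [[0.04,-0.07,0.06], [0.33,-0.58,0.48], [-0.47,0.83,-0.68], [0.38,-0.67,0.56], [0.48,-0.84,0.69]] + [[-0.30, 0.37, 0.65], [0.04, -0.05, -0.09], [0.22, -0.27, -0.48], [-0.11, 0.13, 0.23], [0.30, -0.37, -0.65]]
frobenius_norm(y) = 3.67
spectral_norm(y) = 2.70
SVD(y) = [[-0.17, 0.05, 0.61],[-0.40, 0.39, -0.08],[-0.65, -0.56, -0.45],[-0.61, 0.46, 0.22],[0.14, 0.57, -0.61]] @ diag([2.7038439176453224, 2.091732821848347, 1.3230577731205653]) @ [[-0.84, -0.54, -0.08], [0.40, -0.71, 0.58], [-0.37, 0.46, 0.81]]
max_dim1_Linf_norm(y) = 1.66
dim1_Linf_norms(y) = [0.75, 1.27, 1.5, 1.66, 1.42]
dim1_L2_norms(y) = [0.93, 1.36, 2.19, 1.93, 1.49]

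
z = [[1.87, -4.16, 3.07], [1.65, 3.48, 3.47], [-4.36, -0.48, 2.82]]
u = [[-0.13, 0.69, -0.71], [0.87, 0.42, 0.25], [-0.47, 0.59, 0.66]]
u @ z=[[3.99, 3.28, -0.01],[1.23, -2.28, 4.83],[-2.78, 3.69, 2.47]]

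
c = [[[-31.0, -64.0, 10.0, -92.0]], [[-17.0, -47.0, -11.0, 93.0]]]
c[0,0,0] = -31.0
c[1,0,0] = -17.0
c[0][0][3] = -92.0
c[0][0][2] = 10.0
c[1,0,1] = -47.0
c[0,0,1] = -64.0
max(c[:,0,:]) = 93.0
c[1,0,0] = -17.0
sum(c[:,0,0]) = -48.0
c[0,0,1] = -64.0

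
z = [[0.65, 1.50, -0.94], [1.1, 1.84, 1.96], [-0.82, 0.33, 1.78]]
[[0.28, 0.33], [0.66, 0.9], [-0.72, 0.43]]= z @ [[0.85, -0.04], [-0.17, 0.34], [0.02, 0.16]]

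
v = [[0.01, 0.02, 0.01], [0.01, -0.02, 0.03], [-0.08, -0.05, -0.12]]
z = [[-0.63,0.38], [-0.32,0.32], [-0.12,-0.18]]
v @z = [[-0.01, 0.01], [-0.00, -0.01], [0.08, -0.02]]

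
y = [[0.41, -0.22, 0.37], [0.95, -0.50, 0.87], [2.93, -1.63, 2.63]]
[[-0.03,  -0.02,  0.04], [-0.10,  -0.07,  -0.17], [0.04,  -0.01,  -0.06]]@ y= [[0.09, -0.05, 0.08], [-0.61, 0.33, -0.55], [-0.17, 0.09, -0.15]]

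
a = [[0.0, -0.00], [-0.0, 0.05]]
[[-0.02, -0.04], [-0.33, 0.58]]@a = [[0.0,-0.0], [0.0,0.03]]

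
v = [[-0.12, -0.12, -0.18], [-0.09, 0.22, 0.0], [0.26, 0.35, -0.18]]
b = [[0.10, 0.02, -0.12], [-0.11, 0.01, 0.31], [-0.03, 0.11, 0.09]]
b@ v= [[-0.04, -0.05, 0.0],  [0.09, 0.12, -0.04],  [0.02, 0.06, -0.01]]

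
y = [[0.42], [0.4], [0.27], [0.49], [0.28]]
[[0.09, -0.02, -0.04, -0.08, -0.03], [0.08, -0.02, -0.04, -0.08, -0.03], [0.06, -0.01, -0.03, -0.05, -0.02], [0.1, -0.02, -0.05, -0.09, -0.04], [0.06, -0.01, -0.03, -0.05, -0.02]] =y@ [[0.21, -0.04, -0.10, -0.19, -0.08]]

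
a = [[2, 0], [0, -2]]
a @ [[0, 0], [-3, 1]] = [[0, 0], [6, -2]]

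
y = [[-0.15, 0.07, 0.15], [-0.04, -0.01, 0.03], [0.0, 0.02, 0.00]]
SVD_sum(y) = [[-0.15, 0.07, 0.15], [-0.03, 0.01, 0.03], [-0.0, 0.00, 0.00]] + [[0.0, 0.0, -0.00],[-0.01, -0.02, 0.0],[0.01, 0.02, -0.0]] + [[0.00, -0.00, 0.0], [-0.00, 0.0, -0.00], [-0.00, 0.0, -0.0]]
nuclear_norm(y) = 0.26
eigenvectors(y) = [[0.95+0.00j, (-0.52-0.1j), (-0.52+0.1j)],[(0.32+0j), 0.44-0.25j, 0.44+0.25j],[-0.05+0.00j, -0.68+0.00j, (-0.68-0j)]]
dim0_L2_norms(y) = [0.16, 0.07, 0.15]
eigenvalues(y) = [(-0.13+0j), (-0.01+0.01j), (-0.01-0.01j)]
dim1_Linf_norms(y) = [0.15, 0.04, 0.02]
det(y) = -0.00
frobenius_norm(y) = 0.23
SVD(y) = [[-0.98, 0.14, -0.14], [-0.19, -0.79, 0.58], [-0.03, 0.6, 0.8]] @ diag([0.227781955056284, 0.031591138122195765, 0.0041690457998626715]) @ [[0.68, -0.3, -0.67], [0.33, 0.94, -0.08], [-0.65, 0.17, -0.74]]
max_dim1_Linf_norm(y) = 0.15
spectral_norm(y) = 0.23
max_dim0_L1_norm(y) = 0.19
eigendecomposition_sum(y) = [[-0.15+0.00j, (0.06-0j), 0.15+0.00j], [(-0.05+0j), (0.02-0j), 0.05+0.00j], [(0.01-0j), (-0+0j), (-0.01-0j)]] + [[(-0-0j), 0.01+0.02j, (-0+0.02j)],[0.00+0.00j, -0.01-0.01j, -0.01-0.01j],[(-0-0.01j), (0.01+0.02j), 0.02j]] + [[(-0+0j), (0.01-0.02j), -0.00-0.02j], [-0j, -0.01+0.01j, -0.01+0.01j], [(-0+0.01j), 0.01-0.02j, -0.02j]]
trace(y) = -0.16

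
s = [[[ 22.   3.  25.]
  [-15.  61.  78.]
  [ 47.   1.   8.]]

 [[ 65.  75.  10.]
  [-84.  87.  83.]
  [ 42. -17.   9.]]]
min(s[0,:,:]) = -15.0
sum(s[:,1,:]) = 210.0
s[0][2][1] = 1.0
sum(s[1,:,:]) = 270.0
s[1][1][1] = 87.0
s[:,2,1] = [1.0, -17.0]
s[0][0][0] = 22.0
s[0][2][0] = 47.0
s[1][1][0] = -84.0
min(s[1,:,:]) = -84.0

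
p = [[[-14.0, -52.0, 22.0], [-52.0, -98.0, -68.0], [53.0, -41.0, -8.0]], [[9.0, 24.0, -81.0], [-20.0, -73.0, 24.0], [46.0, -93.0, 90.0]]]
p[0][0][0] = -14.0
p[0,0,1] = -52.0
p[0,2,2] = -8.0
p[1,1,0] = -20.0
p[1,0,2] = -81.0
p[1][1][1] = -73.0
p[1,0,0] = 9.0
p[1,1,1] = -73.0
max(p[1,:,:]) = 90.0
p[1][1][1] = -73.0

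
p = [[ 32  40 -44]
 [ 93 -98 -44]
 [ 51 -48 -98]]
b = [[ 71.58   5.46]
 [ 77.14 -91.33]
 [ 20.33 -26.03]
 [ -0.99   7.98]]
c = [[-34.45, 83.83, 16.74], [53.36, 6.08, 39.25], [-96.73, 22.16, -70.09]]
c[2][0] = -96.73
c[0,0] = -34.45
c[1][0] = 53.36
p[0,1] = 40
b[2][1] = -26.03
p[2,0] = 51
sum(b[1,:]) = -14.189999999999998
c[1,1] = 6.08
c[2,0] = -96.73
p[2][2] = -98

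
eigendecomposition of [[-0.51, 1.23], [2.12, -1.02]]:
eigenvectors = [[0.67, -0.55], [0.75, 0.84]]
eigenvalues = [0.87, -2.4]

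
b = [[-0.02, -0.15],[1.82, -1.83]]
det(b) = 0.31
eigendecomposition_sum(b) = [[-0.21, 0.02], [-0.23, 0.02]] + [[0.19, -0.17], [2.05, -1.85]]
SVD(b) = [[0.04, 1.0],[1.00, -0.04]] @ diag([2.582601206704563, 0.11987913549961292]) @ [[0.7, -0.71], [-0.71, -0.7]]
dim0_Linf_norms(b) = [1.82, 1.83]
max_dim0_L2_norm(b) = 1.84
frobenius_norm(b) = 2.59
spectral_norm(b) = 2.58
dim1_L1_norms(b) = [0.17, 3.65]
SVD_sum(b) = [[0.07,  -0.07], [1.82,  -1.83]] + [[-0.09,-0.08],[0.00,0.0]]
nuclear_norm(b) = 2.70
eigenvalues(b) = [-0.19, -1.66]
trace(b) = -1.85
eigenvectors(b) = [[0.67, 0.09], [0.74, 1.00]]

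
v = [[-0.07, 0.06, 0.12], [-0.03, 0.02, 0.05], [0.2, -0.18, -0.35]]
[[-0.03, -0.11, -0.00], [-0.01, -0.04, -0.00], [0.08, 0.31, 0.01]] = v@[[-0.11, 0.28, 0.06], [-0.48, -0.45, 0.37], [-0.04, -0.49, -0.18]]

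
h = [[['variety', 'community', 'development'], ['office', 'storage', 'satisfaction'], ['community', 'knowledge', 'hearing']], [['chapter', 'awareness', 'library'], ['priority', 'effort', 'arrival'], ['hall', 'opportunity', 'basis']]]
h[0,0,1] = 'community'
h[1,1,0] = 'priority'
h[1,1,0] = 'priority'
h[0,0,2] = 'development'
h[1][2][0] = 'hall'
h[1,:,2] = ['library', 'arrival', 'basis']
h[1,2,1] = 'opportunity'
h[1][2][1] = 'opportunity'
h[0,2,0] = 'community'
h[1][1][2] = 'arrival'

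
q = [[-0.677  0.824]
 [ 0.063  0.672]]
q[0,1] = 0.824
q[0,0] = -0.677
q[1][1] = 0.672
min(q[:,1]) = 0.672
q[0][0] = -0.677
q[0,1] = 0.824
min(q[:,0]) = -0.677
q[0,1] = 0.824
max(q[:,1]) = 0.824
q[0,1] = 0.824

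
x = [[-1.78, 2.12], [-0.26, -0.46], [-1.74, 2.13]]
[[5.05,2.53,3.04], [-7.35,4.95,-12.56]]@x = [[-14.94, 16.02], [33.65, -44.61]]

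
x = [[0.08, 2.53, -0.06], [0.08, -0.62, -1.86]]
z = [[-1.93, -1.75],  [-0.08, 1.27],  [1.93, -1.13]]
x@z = [[-0.47, 3.14],[-3.69, 1.17]]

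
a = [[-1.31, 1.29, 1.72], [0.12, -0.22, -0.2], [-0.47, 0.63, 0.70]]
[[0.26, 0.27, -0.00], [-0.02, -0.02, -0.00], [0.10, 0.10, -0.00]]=a@[[-0.11, -0.06, -0.23], [-0.04, -0.08, 0.15], [0.1, 0.17, -0.29]]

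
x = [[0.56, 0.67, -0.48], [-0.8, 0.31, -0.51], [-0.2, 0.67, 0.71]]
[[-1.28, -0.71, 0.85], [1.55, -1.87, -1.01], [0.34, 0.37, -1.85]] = x @ [[-2.04, 1.03, 1.66], [-0.16, -0.80, -0.98], [0.06, 1.56, -1.21]]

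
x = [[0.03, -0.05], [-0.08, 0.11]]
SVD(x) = [[-0.39, 0.92], [0.92, 0.39]] @ diag([0.1479107929287505, 0.004732582295986992]) @ [[-0.58, 0.82], [-0.82, -0.58]]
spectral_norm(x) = 0.15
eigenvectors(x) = [[-0.82, 0.40], [-0.57, -0.92]]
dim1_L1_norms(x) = [0.08, 0.19]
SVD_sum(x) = [[0.03, -0.05], [-0.08, 0.11]] + [[-0.00, -0.00], [-0.0, -0.0]]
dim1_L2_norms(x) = [0.06, 0.14]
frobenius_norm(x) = 0.15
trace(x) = 0.14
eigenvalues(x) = [-0.0, 0.14]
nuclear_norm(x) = 0.15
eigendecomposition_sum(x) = [[-0.00,-0.0],  [-0.00,-0.00]] + [[0.03, -0.05], [-0.08, 0.11]]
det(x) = -0.00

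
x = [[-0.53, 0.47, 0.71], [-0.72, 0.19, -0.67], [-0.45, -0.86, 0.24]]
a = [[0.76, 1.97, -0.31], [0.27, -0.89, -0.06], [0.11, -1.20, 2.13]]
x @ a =[[-0.20, -2.31, 1.65], [-0.57, -0.78, -1.22], [-0.55, -0.41, 0.70]]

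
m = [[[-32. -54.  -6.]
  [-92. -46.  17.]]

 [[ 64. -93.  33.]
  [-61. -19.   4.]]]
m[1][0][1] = -93.0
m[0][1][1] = -46.0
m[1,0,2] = 33.0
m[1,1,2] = 4.0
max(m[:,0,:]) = 64.0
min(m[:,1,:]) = -92.0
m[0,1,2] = 17.0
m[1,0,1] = -93.0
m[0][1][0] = -92.0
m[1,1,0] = -61.0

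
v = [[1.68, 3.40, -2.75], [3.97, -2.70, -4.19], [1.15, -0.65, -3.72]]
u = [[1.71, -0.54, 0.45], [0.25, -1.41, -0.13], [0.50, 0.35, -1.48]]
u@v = [[1.25, 6.98, -4.11], [-5.33, 4.74, 5.70], [0.53, 1.72, 2.66]]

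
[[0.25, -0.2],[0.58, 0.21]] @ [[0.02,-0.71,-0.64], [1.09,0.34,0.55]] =[[-0.21, -0.25, -0.27], [0.24, -0.34, -0.26]]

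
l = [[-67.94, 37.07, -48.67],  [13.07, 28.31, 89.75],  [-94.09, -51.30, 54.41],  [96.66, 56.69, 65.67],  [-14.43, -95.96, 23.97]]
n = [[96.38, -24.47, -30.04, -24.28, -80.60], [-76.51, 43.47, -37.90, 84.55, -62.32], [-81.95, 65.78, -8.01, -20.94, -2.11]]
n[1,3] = 84.55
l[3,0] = 96.66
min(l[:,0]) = -94.09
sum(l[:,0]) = -66.73000000000002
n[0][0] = 96.38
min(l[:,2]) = -48.67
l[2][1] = -51.3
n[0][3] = -24.28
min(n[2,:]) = -81.95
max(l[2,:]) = 54.41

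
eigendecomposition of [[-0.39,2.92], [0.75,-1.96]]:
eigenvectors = [[0.96, -0.76], [0.29, 0.64]]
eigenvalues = [0.5, -2.85]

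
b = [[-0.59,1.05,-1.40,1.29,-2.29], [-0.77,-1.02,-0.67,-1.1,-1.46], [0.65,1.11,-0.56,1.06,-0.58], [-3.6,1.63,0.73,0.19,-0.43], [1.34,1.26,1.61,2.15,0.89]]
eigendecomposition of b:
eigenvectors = [[(-0.59+0j),(-0.59-0j),-0.38-0.06j,-0.38+0.06j,0.05+0.00j], [-0.08-0.25j,(-0.08+0.25j),-0.47+0.10j,(-0.47-0.1j),0.67+0.00j], [(-0.26+0.19j),(-0.26-0.19j),-0.23+0.16j,(-0.23-0.16j),(-0.5+0j)], [(-0.23-0.42j),(-0.23+0.42j),0.59+0.00j,0.59-0.00j,(-0.37+0j)], [-0.04+0.49j,(-0.04-0.49j),(0.43+0.1j),(0.43-0.1j),(0.4+0j)]]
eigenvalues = [(-0.71+3.77j), (-0.71-3.77j), (0.58+0.77j), (0.58-0.77j), (-0.84+0j)]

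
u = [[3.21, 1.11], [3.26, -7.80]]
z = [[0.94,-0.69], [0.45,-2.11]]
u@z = [[3.52, -4.56],[-0.45, 14.21]]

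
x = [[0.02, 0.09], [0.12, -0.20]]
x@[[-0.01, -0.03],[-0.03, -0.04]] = [[-0.00, -0.0], [0.0, 0.0]]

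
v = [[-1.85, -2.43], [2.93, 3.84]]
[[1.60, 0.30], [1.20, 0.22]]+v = [[-0.25,  -2.13], [4.13,  4.06]]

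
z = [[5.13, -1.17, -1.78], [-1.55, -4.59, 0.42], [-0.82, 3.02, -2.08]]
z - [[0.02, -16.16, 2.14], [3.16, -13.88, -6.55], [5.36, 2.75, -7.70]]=[[5.11, 14.99, -3.92], [-4.71, 9.29, 6.97], [-6.18, 0.27, 5.62]]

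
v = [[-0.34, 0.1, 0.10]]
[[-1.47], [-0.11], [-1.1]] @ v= [[0.50, -0.15, -0.15], [0.04, -0.01, -0.01], [0.37, -0.11, -0.11]]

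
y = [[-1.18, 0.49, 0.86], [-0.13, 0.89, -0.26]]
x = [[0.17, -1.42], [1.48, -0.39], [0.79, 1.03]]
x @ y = [[-0.02, -1.18, 0.52],[-1.7, 0.38, 1.37],[-1.07, 1.3, 0.41]]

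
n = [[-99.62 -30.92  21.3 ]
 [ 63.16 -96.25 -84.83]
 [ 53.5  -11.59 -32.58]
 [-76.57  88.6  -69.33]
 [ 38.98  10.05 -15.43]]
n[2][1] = -11.59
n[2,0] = 53.5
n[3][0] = -76.57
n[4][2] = -15.43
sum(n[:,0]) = -20.550000000000004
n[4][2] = -15.43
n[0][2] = 21.3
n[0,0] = -99.62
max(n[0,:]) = 21.3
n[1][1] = -96.25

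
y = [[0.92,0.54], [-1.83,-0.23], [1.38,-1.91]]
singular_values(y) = [2.66, 1.74]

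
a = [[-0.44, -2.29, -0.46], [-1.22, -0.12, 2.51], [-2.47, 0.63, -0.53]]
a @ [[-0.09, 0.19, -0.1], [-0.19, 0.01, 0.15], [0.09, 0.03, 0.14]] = [[0.43, -0.12, -0.36], [0.36, -0.16, 0.46], [0.05, -0.48, 0.27]]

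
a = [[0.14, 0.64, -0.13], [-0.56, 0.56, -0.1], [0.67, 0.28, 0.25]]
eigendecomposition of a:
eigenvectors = [[(-0.22-0.5j), -0.22+0.50j, -0.07+0.00j], [(0.3-0.39j), 0.30+0.39j, (0.19+0j)], [-0.68+0.00j, -0.68-0.00j, 0.98+0.00j]]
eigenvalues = [(0.35+0.66j), (0.35-0.66j), (0.25+0j)]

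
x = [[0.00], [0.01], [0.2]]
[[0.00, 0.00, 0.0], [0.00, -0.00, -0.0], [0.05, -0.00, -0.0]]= x@[[0.24, -0.02, -0.02]]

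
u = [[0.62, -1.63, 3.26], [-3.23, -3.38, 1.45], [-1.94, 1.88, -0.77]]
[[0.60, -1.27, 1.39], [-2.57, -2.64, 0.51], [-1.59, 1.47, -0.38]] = u @ [[0.81, 0.0, 0.03], [0.0, 0.78, -0.00], [0.03, -0.00, 0.42]]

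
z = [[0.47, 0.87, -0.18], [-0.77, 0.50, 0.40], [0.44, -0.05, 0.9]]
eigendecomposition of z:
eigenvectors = [[(0.68+0j), 0.68-0.00j, 0.25+0.00j], [(-0.06+0.66j), -0.06-0.66j, (0.34+0j)], [-0.17-0.25j, (-0.17+0.25j), (0.91+0j)]]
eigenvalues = [(0.43+0.91j), (0.43-0.91j), (1+0j)]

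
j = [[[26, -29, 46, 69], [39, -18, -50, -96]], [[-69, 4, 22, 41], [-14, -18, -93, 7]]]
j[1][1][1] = -18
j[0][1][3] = -96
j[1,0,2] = 22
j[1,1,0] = -14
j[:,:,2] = [[46, -50], [22, -93]]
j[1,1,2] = -93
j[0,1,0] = 39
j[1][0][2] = 22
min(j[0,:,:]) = -96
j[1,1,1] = -18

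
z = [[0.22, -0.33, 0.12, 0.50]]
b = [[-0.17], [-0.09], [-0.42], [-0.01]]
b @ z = [[-0.04, 0.06, -0.02, -0.08],[-0.02, 0.03, -0.01, -0.04],[-0.09, 0.14, -0.05, -0.21],[-0.0, 0.0, -0.0, -0.0]]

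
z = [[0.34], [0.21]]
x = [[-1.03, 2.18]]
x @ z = [[0.11]]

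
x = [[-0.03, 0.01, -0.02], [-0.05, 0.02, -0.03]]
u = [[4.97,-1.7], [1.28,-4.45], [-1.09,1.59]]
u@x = [[-0.06, 0.02, -0.05], [0.18, -0.08, 0.11], [-0.05, 0.02, -0.03]]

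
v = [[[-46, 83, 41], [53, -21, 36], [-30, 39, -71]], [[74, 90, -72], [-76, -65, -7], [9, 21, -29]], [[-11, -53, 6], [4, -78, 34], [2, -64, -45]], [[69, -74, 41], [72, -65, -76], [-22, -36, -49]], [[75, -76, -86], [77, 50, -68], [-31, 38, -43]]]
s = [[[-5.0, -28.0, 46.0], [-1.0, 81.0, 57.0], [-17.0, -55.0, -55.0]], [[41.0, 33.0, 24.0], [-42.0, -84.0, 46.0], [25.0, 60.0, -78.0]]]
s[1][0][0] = 41.0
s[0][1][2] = 57.0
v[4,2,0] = -31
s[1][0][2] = 24.0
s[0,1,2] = 57.0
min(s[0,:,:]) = -55.0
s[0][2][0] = -17.0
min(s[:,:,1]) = -84.0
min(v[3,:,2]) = -76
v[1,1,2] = -7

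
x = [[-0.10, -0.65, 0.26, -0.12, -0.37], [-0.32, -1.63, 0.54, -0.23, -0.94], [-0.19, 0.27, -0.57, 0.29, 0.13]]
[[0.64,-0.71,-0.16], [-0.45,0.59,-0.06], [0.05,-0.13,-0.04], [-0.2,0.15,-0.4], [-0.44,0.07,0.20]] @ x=[[0.19, 0.70, -0.13, 0.04, 0.41], [-0.13, -0.69, 0.24, -0.1, -0.4], [0.04, 0.17, -0.03, 0.01, 0.1], [0.05, -0.22, 0.26, -0.13, -0.12], [-0.02, 0.23, -0.19, 0.09, 0.12]]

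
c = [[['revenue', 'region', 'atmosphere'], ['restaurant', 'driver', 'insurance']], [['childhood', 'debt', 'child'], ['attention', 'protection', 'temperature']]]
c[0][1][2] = 'insurance'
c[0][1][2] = 'insurance'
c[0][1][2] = 'insurance'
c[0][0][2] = 'atmosphere'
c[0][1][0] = 'restaurant'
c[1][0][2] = 'child'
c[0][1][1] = 'driver'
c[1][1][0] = 'attention'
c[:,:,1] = [['region', 'driver'], ['debt', 'protection']]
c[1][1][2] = 'temperature'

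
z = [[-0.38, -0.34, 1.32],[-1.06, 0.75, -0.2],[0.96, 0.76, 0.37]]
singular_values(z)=[1.48, 1.43, 1.06]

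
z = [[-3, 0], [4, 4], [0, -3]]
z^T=[[-3, 4, 0], [0, 4, -3]]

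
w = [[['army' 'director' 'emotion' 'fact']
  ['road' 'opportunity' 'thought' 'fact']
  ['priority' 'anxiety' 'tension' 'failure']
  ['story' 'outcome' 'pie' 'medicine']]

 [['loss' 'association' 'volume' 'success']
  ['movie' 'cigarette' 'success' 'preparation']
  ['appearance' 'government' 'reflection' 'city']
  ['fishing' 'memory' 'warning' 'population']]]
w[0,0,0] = 'army'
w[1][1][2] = 'success'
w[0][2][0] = 'priority'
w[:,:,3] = [['fact', 'fact', 'failure', 'medicine'], ['success', 'preparation', 'city', 'population']]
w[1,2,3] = 'city'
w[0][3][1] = 'outcome'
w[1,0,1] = 'association'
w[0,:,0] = ['army', 'road', 'priority', 'story']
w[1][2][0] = 'appearance'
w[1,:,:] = [['loss', 'association', 'volume', 'success'], ['movie', 'cigarette', 'success', 'preparation'], ['appearance', 'government', 'reflection', 'city'], ['fishing', 'memory', 'warning', 'population']]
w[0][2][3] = 'failure'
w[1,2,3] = 'city'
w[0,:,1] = ['director', 'opportunity', 'anxiety', 'outcome']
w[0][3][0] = 'story'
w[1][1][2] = 'success'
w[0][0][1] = 'director'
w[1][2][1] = 'government'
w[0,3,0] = 'story'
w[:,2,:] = [['priority', 'anxiety', 'tension', 'failure'], ['appearance', 'government', 'reflection', 'city']]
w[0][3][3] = 'medicine'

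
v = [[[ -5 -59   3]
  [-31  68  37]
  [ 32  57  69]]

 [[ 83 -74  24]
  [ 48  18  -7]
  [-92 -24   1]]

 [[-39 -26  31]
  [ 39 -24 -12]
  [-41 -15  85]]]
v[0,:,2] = [3, 37, 69]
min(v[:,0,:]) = -74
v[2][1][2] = -12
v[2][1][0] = 39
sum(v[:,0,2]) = 58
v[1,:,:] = [[83, -74, 24], [48, 18, -7], [-92, -24, 1]]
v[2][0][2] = 31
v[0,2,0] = 32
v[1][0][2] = 24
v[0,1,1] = 68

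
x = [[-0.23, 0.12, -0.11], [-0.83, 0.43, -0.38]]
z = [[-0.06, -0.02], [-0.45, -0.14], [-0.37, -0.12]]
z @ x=[[0.03, -0.02, 0.01], [0.22, -0.11, 0.10], [0.18, -0.10, 0.09]]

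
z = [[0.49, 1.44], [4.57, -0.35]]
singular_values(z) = [4.6, 1.47]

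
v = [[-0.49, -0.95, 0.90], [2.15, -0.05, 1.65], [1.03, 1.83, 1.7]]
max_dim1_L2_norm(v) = 2.71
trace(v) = 1.16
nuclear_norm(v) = 6.39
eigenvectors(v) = [[(0.08+0j),(0.65+0j),0.65-0.00j], [0.53+0.00j,(-0.06-0.62j),(-0.06+0.62j)], [0.85+0.00j,(-0.35+0.27j),(-0.35-0.27j)]]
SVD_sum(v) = [[-0.04,-0.02,-0.04],[1.60,0.90,1.67],[1.59,0.90,1.66]] + [[0.21, -0.99, 0.33],[0.20, -0.92, 0.31],[-0.19, 0.90, -0.30]] + [[-0.67, 0.06, 0.61], [0.36, -0.03, -0.32], [-0.37, 0.03, 0.34]]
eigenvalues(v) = [(2.93+0j), (-0.88+1.26j), (-0.88-1.26j)]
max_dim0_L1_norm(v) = 4.25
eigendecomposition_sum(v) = [[(0.12-0j), 0.09+0.00j, (0.2-0j)], [0.79-0.00j, (0.59+0j), 1.38-0.00j], [(1.27-0j), 0.96+0.00j, 2.22-0.00j]] + [[(-0.3+0.69j), (-0.52-0.39j), (0.35+0.18j)], [(0.68+0.22j), (-0.32+0.53j), (0.14-0.35j)], [(-0.12-0.49j), (0.44-0j), -0.26+0.05j]] + [[-0.30-0.69j, (-0.52+0.39j), 0.35-0.18j],[(0.68-0.22j), -0.32-0.53j, (0.14+0.35j)],[-0.12+0.49j, 0.44+0.00j, -0.26-0.05j]]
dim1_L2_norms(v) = [1.4, 2.71, 2.7]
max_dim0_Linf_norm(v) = 2.15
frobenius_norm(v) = 4.07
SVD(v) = [[-0.02, -0.61, 0.79], [0.71, -0.57, -0.42], [0.71, 0.55, 0.44]] @ diag([3.5006175157730817, 1.7449997345160404, 1.1404178772720293]) @ [[0.64, 0.36, 0.67], [-0.2, 0.93, -0.31], [-0.74, 0.07, 0.67]]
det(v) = 6.97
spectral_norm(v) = 3.50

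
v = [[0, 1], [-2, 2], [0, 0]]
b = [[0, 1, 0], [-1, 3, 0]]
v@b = [[-1, 3, 0], [-2, 4, 0], [0, 0, 0]]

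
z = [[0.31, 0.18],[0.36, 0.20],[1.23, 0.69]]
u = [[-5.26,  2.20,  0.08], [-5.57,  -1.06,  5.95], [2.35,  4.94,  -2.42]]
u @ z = [[-0.74, -0.45], [5.21, 2.89], [-0.47, -0.26]]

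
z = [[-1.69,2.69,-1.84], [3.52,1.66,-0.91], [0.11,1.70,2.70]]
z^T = [[-1.69,3.52,0.11], [2.69,1.66,1.70], [-1.84,-0.91,2.70]]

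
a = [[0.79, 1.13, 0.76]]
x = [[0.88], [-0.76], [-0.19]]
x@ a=[[0.70, 0.99, 0.67], [-0.6, -0.86, -0.58], [-0.15, -0.21, -0.14]]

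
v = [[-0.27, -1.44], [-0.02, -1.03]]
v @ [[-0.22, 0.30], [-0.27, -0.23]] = [[0.45, 0.25], [0.28, 0.23]]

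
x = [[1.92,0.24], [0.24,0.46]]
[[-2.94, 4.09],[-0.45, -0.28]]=x @ [[-1.51,2.36], [-0.19,-1.84]]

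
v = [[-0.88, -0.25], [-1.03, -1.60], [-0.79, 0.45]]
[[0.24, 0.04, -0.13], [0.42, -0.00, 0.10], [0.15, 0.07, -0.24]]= v@[[-0.25, -0.06, 0.20], [-0.1, 0.04, -0.19]]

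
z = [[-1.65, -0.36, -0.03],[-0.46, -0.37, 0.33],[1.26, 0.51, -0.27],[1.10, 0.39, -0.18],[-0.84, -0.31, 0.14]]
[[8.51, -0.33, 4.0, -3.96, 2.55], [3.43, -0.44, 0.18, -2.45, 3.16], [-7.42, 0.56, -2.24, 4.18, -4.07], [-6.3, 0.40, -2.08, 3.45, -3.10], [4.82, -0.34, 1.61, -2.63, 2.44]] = z @ [[-5.12, -0.53, -1.68, 2.81, -0.49], [-0.41, 3.23, -2.97, -1.45, -5.10], [2.8, 1.55, -5.14, -5.12, 3.16]]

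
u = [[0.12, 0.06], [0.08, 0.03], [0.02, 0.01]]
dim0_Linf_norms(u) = [0.12, 0.06]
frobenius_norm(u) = 0.16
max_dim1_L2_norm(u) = 0.13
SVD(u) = [[-0.84, 0.52],  [-0.53, -0.85],  [-0.14, 0.09]] @ diag([0.16044471802870605, 0.007582378036539566]) @ [[-0.91, -0.42],[-0.42, 0.91]]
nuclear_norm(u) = 0.17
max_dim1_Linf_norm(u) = 0.12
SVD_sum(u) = [[0.12, 0.06], [0.08, 0.04], [0.02, 0.01]] + [[-0.00, 0.00], [0.0, -0.01], [-0.00, 0.0]]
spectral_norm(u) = 0.16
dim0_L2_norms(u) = [0.15, 0.07]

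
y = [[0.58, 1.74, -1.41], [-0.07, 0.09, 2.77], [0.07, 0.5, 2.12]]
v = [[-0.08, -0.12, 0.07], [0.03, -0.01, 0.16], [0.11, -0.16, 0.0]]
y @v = [[-0.15, 0.14, 0.32], [0.31, -0.44, 0.01], [0.24, -0.35, 0.08]]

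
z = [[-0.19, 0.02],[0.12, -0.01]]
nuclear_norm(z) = 0.23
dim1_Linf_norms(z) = [0.19, 0.12]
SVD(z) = [[-0.85, 0.53], [0.53, 0.85]] @ diag([0.22582094138490327, 0.0022141436349243137]) @ [[1.0, -0.10], [0.10, 1.00]]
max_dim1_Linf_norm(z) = 0.19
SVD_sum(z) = [[-0.19, 0.02], [0.12, -0.01]] + [[0.00, 0.00], [0.0, 0.0]]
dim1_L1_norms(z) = [0.21, 0.13]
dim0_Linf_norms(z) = [0.19, 0.02]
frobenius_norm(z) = 0.23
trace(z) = -0.20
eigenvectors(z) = [[-0.85, -0.10], [0.53, -0.99]]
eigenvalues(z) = [-0.2, 0.0]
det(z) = -0.00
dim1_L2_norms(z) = [0.19, 0.12]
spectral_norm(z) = 0.23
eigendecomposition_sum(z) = [[-0.19, 0.02], [0.12, -0.01]] + [[0.00,0.00], [0.00,0.0]]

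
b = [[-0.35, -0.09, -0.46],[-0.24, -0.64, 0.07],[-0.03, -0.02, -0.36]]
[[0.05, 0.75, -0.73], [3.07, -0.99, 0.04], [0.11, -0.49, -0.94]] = b@ [[1.4,-5.17,-1.69], [-5.33,3.66,0.86], [-0.13,1.58,2.70]]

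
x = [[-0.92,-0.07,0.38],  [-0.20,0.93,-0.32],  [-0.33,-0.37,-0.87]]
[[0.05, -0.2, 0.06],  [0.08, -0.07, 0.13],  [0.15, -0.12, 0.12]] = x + [[0.97,-0.13,-0.32], [0.28,-1.0,0.45], [0.48,0.25,0.99]]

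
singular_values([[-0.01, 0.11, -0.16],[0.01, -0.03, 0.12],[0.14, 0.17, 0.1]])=[0.25, 0.23, 0.02]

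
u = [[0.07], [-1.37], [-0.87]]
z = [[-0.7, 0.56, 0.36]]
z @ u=[[-1.13]]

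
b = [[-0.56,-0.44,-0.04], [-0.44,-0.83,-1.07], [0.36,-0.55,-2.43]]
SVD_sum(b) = [[0.01,-0.05,-0.15], [0.04,-0.40,-1.2], [0.08,-0.79,-2.36]] + [[-0.54, -0.42, 0.12], [-0.51, -0.4, 0.12], [0.29, 0.23, -0.07]] + [[-0.03, 0.03, -0.01], [0.03, -0.03, 0.01], [-0.01, 0.01, -0.0]]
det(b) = -0.18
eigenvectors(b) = [[0.63,-0.66,0.12], [-0.73,-0.74,0.51], [0.27,0.12,0.85]]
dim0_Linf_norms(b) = [0.56, 0.83, 2.43]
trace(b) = -3.82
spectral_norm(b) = 2.80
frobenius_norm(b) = 2.98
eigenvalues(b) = [-0.06, -1.05, -2.71]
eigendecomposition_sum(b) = [[-0.03, 0.03, -0.01], [0.04, -0.03, 0.01], [-0.01, 0.01, -0.0]] + [[-0.57, -0.38, 0.31], [-0.64, -0.42, 0.34], [0.11, 0.07, -0.06]] + [[0.04, -0.09, -0.34],[0.16, -0.38, -1.43],[0.27, -0.63, -2.37]]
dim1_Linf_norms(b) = [0.56, 1.07, 2.43]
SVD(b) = [[0.06, -0.68, 0.73], [0.45, -0.64, -0.62], [0.89, 0.37, 0.27]] @ diag([2.79599113339926, 1.0254862949608363, 0.06333593608860359]) @ [[0.03, -0.32, -0.95], [0.77, 0.61, -0.18], [-0.63, 0.73, -0.27]]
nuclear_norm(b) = 3.88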